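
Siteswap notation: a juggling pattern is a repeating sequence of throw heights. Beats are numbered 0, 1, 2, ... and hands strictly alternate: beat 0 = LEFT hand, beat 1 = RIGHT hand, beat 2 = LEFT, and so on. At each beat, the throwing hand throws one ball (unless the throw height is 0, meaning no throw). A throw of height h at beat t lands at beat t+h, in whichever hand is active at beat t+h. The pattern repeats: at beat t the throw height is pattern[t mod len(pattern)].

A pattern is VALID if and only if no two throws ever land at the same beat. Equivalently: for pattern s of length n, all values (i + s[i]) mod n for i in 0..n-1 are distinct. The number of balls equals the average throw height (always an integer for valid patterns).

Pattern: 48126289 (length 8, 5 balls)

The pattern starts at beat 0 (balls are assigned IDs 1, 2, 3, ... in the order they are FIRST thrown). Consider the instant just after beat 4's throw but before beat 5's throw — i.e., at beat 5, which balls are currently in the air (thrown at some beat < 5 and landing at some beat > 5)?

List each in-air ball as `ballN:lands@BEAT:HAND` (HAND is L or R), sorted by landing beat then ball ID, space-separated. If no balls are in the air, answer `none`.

Beat 0 (L): throw ball1 h=4 -> lands@4:L; in-air after throw: [b1@4:L]
Beat 1 (R): throw ball2 h=8 -> lands@9:R; in-air after throw: [b1@4:L b2@9:R]
Beat 2 (L): throw ball3 h=1 -> lands@3:R; in-air after throw: [b3@3:R b1@4:L b2@9:R]
Beat 3 (R): throw ball3 h=2 -> lands@5:R; in-air after throw: [b1@4:L b3@5:R b2@9:R]
Beat 4 (L): throw ball1 h=6 -> lands@10:L; in-air after throw: [b3@5:R b2@9:R b1@10:L]
Beat 5 (R): throw ball3 h=2 -> lands@7:R; in-air after throw: [b3@7:R b2@9:R b1@10:L]

Answer: ball2:lands@9:R ball1:lands@10:L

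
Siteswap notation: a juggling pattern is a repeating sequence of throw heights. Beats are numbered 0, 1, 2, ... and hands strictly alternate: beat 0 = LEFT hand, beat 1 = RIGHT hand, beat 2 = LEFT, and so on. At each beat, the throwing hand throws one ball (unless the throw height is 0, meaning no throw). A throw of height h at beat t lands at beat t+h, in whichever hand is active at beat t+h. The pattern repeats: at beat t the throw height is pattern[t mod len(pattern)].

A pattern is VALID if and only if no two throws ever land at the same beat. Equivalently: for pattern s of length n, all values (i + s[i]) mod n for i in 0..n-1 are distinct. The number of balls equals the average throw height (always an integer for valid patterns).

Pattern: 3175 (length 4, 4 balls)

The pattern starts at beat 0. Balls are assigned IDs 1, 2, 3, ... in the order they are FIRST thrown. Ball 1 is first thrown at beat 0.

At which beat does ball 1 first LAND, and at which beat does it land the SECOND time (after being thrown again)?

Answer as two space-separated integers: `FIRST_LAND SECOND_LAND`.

Answer: 3 8

Derivation:
Beat 0 (L): throw ball1 h=3 -> lands@3:R; in-air after throw: [b1@3:R]
Beat 1 (R): throw ball2 h=1 -> lands@2:L; in-air after throw: [b2@2:L b1@3:R]
Beat 2 (L): throw ball2 h=7 -> lands@9:R; in-air after throw: [b1@3:R b2@9:R]
Beat 3 (R): throw ball1 h=5 -> lands@8:L; in-air after throw: [b1@8:L b2@9:R]
Beat 4 (L): throw ball3 h=3 -> lands@7:R; in-air after throw: [b3@7:R b1@8:L b2@9:R]
Beat 5 (R): throw ball4 h=1 -> lands@6:L; in-air after throw: [b4@6:L b3@7:R b1@8:L b2@9:R]
Beat 6 (L): throw ball4 h=7 -> lands@13:R; in-air after throw: [b3@7:R b1@8:L b2@9:R b4@13:R]
Beat 7 (R): throw ball3 h=5 -> lands@12:L; in-air after throw: [b1@8:L b2@9:R b3@12:L b4@13:R]
Beat 8 (L): throw ball1 h=3 -> lands@11:R; in-air after throw: [b2@9:R b1@11:R b3@12:L b4@13:R]
Ball 1: thrown@0 h=3 -> first land @3; rethrown@3 h=5 -> second land @8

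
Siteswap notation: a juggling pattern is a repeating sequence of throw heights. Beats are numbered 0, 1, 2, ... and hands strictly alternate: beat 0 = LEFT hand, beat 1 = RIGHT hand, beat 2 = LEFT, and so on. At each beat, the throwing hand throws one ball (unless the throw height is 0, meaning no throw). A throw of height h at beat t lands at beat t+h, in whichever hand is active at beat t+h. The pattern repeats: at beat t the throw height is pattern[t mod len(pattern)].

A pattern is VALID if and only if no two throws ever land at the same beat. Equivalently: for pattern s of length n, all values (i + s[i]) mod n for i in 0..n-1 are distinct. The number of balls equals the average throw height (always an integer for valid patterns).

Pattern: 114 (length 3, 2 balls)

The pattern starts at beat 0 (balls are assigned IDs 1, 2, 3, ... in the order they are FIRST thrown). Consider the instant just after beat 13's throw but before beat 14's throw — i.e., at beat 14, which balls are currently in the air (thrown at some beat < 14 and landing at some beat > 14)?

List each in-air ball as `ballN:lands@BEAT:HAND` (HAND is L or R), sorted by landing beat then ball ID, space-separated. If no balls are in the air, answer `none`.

Answer: ball2:lands@15:R

Derivation:
Beat 0 (L): throw ball1 h=1 -> lands@1:R; in-air after throw: [b1@1:R]
Beat 1 (R): throw ball1 h=1 -> lands@2:L; in-air after throw: [b1@2:L]
Beat 2 (L): throw ball1 h=4 -> lands@6:L; in-air after throw: [b1@6:L]
Beat 3 (R): throw ball2 h=1 -> lands@4:L; in-air after throw: [b2@4:L b1@6:L]
Beat 4 (L): throw ball2 h=1 -> lands@5:R; in-air after throw: [b2@5:R b1@6:L]
Beat 5 (R): throw ball2 h=4 -> lands@9:R; in-air after throw: [b1@6:L b2@9:R]
Beat 6 (L): throw ball1 h=1 -> lands@7:R; in-air after throw: [b1@7:R b2@9:R]
Beat 7 (R): throw ball1 h=1 -> lands@8:L; in-air after throw: [b1@8:L b2@9:R]
Beat 8 (L): throw ball1 h=4 -> lands@12:L; in-air after throw: [b2@9:R b1@12:L]
Beat 9 (R): throw ball2 h=1 -> lands@10:L; in-air after throw: [b2@10:L b1@12:L]
Beat 10 (L): throw ball2 h=1 -> lands@11:R; in-air after throw: [b2@11:R b1@12:L]
Beat 11 (R): throw ball2 h=4 -> lands@15:R; in-air after throw: [b1@12:L b2@15:R]
Beat 12 (L): throw ball1 h=1 -> lands@13:R; in-air after throw: [b1@13:R b2@15:R]
Beat 13 (R): throw ball1 h=1 -> lands@14:L; in-air after throw: [b1@14:L b2@15:R]
Beat 14 (L): throw ball1 h=4 -> lands@18:L; in-air after throw: [b2@15:R b1@18:L]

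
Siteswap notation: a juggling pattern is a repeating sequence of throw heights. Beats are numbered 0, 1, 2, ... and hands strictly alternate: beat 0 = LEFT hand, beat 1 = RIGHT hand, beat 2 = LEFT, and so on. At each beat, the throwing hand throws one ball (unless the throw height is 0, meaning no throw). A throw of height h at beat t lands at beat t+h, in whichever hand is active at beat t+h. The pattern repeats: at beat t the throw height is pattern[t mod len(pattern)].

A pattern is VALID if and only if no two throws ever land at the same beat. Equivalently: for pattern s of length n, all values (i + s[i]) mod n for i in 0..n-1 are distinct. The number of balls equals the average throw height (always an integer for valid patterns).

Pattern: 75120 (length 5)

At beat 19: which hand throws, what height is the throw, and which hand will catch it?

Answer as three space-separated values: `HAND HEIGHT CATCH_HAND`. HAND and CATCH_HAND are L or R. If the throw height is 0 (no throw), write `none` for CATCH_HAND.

Beat 19: 19 mod 2 = 1, so hand = R
Throw height = pattern[19 mod 5] = pattern[4] = 0

Answer: R 0 none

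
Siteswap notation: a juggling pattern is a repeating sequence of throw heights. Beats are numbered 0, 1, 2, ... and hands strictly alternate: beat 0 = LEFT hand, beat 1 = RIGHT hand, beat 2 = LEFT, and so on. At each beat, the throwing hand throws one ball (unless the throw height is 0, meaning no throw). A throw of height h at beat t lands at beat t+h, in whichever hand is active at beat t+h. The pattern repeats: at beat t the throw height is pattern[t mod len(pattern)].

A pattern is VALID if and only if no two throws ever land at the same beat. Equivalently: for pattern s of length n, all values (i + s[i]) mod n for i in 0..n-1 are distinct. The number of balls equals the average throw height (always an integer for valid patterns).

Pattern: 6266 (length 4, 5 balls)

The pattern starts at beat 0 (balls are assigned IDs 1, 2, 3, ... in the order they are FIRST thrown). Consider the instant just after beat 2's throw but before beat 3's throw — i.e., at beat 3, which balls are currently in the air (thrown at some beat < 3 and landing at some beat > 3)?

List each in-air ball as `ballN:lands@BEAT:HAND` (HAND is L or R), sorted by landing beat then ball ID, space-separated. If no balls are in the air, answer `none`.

Answer: ball1:lands@6:L ball3:lands@8:L

Derivation:
Beat 0 (L): throw ball1 h=6 -> lands@6:L; in-air after throw: [b1@6:L]
Beat 1 (R): throw ball2 h=2 -> lands@3:R; in-air after throw: [b2@3:R b1@6:L]
Beat 2 (L): throw ball3 h=6 -> lands@8:L; in-air after throw: [b2@3:R b1@6:L b3@8:L]
Beat 3 (R): throw ball2 h=6 -> lands@9:R; in-air after throw: [b1@6:L b3@8:L b2@9:R]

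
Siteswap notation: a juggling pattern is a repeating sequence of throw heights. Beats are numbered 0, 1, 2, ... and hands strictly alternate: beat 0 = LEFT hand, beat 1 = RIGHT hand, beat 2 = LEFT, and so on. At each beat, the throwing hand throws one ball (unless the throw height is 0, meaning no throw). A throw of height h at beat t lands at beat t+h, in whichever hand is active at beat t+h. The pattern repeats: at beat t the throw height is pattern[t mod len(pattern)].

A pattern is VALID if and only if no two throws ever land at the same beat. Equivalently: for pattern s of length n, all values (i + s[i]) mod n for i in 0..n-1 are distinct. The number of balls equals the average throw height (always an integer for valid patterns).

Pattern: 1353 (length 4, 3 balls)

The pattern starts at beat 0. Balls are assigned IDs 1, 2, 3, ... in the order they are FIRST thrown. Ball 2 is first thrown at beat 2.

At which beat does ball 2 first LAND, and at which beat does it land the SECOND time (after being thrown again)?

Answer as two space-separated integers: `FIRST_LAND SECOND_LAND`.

Answer: 7 10

Derivation:
Beat 0 (L): throw ball1 h=1 -> lands@1:R; in-air after throw: [b1@1:R]
Beat 1 (R): throw ball1 h=3 -> lands@4:L; in-air after throw: [b1@4:L]
Beat 2 (L): throw ball2 h=5 -> lands@7:R; in-air after throw: [b1@4:L b2@7:R]
Beat 3 (R): throw ball3 h=3 -> lands@6:L; in-air after throw: [b1@4:L b3@6:L b2@7:R]
Beat 4 (L): throw ball1 h=1 -> lands@5:R; in-air after throw: [b1@5:R b3@6:L b2@7:R]
Beat 5 (R): throw ball1 h=3 -> lands@8:L; in-air after throw: [b3@6:L b2@7:R b1@8:L]
Beat 6 (L): throw ball3 h=5 -> lands@11:R; in-air after throw: [b2@7:R b1@8:L b3@11:R]
Beat 7 (R): throw ball2 h=3 -> lands@10:L; in-air after throw: [b1@8:L b2@10:L b3@11:R]
Beat 8 (L): throw ball1 h=1 -> lands@9:R; in-air after throw: [b1@9:R b2@10:L b3@11:R]
Beat 9 (R): throw ball1 h=3 -> lands@12:L; in-air after throw: [b2@10:L b3@11:R b1@12:L]
Beat 10 (L): throw ball2 h=5 -> lands@15:R; in-air after throw: [b3@11:R b1@12:L b2@15:R]
Ball 2: thrown@2 h=5 -> first land @7; rethrown@7 h=3 -> second land @10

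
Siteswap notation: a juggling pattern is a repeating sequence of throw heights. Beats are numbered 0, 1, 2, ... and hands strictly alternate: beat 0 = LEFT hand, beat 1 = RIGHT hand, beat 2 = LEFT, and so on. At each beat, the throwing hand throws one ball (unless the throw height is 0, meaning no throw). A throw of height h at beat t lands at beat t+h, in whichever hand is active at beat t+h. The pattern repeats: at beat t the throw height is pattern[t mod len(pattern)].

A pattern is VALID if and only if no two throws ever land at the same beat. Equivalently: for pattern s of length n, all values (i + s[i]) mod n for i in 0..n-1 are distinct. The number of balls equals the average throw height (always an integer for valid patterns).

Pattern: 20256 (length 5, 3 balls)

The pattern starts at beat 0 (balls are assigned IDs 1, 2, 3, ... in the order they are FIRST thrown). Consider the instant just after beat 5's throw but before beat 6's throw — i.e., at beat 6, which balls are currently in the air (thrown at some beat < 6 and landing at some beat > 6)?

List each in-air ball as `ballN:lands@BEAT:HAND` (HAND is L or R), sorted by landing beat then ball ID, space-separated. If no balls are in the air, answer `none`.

Answer: ball3:lands@7:R ball2:lands@8:L ball1:lands@10:L

Derivation:
Beat 0 (L): throw ball1 h=2 -> lands@2:L; in-air after throw: [b1@2:L]
Beat 2 (L): throw ball1 h=2 -> lands@4:L; in-air after throw: [b1@4:L]
Beat 3 (R): throw ball2 h=5 -> lands@8:L; in-air after throw: [b1@4:L b2@8:L]
Beat 4 (L): throw ball1 h=6 -> lands@10:L; in-air after throw: [b2@8:L b1@10:L]
Beat 5 (R): throw ball3 h=2 -> lands@7:R; in-air after throw: [b3@7:R b2@8:L b1@10:L]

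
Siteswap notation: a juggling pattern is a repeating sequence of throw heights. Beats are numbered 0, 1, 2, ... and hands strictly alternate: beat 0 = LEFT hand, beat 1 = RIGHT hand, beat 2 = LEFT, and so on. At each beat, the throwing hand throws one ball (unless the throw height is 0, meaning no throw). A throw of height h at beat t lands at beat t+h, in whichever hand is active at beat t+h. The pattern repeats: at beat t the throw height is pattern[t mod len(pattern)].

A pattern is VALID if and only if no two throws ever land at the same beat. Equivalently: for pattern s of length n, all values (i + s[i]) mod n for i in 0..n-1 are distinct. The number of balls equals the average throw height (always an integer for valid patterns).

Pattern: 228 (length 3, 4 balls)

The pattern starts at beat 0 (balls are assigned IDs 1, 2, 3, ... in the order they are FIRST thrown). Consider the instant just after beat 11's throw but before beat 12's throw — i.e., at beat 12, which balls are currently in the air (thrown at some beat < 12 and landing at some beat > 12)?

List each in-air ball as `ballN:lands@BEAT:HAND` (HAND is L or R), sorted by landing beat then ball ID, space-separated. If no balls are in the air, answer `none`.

Answer: ball2:lands@13:R ball3:lands@16:L ball4:lands@19:R

Derivation:
Beat 0 (L): throw ball1 h=2 -> lands@2:L; in-air after throw: [b1@2:L]
Beat 1 (R): throw ball2 h=2 -> lands@3:R; in-air after throw: [b1@2:L b2@3:R]
Beat 2 (L): throw ball1 h=8 -> lands@10:L; in-air after throw: [b2@3:R b1@10:L]
Beat 3 (R): throw ball2 h=2 -> lands@5:R; in-air after throw: [b2@5:R b1@10:L]
Beat 4 (L): throw ball3 h=2 -> lands@6:L; in-air after throw: [b2@5:R b3@6:L b1@10:L]
Beat 5 (R): throw ball2 h=8 -> lands@13:R; in-air after throw: [b3@6:L b1@10:L b2@13:R]
Beat 6 (L): throw ball3 h=2 -> lands@8:L; in-air after throw: [b3@8:L b1@10:L b2@13:R]
Beat 7 (R): throw ball4 h=2 -> lands@9:R; in-air after throw: [b3@8:L b4@9:R b1@10:L b2@13:R]
Beat 8 (L): throw ball3 h=8 -> lands@16:L; in-air after throw: [b4@9:R b1@10:L b2@13:R b3@16:L]
Beat 9 (R): throw ball4 h=2 -> lands@11:R; in-air after throw: [b1@10:L b4@11:R b2@13:R b3@16:L]
Beat 10 (L): throw ball1 h=2 -> lands@12:L; in-air after throw: [b4@11:R b1@12:L b2@13:R b3@16:L]
Beat 11 (R): throw ball4 h=8 -> lands@19:R; in-air after throw: [b1@12:L b2@13:R b3@16:L b4@19:R]
Beat 12 (L): throw ball1 h=2 -> lands@14:L; in-air after throw: [b2@13:R b1@14:L b3@16:L b4@19:R]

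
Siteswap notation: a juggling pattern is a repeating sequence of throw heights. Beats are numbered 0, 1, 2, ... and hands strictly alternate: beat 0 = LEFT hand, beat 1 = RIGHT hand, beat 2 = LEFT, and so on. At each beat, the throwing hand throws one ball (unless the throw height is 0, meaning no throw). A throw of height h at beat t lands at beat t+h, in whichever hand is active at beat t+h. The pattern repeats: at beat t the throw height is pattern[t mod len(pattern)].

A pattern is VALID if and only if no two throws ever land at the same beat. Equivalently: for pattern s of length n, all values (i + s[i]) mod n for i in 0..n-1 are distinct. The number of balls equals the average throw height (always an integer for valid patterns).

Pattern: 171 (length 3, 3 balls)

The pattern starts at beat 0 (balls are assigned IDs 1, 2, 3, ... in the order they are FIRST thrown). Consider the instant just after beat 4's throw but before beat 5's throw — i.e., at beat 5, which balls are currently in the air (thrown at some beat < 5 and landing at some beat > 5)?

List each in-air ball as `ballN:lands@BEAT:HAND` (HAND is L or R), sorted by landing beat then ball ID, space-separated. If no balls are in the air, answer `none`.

Beat 0 (L): throw ball1 h=1 -> lands@1:R; in-air after throw: [b1@1:R]
Beat 1 (R): throw ball1 h=7 -> lands@8:L; in-air after throw: [b1@8:L]
Beat 2 (L): throw ball2 h=1 -> lands@3:R; in-air after throw: [b2@3:R b1@8:L]
Beat 3 (R): throw ball2 h=1 -> lands@4:L; in-air after throw: [b2@4:L b1@8:L]
Beat 4 (L): throw ball2 h=7 -> lands@11:R; in-air after throw: [b1@8:L b2@11:R]
Beat 5 (R): throw ball3 h=1 -> lands@6:L; in-air after throw: [b3@6:L b1@8:L b2@11:R]

Answer: ball1:lands@8:L ball2:lands@11:R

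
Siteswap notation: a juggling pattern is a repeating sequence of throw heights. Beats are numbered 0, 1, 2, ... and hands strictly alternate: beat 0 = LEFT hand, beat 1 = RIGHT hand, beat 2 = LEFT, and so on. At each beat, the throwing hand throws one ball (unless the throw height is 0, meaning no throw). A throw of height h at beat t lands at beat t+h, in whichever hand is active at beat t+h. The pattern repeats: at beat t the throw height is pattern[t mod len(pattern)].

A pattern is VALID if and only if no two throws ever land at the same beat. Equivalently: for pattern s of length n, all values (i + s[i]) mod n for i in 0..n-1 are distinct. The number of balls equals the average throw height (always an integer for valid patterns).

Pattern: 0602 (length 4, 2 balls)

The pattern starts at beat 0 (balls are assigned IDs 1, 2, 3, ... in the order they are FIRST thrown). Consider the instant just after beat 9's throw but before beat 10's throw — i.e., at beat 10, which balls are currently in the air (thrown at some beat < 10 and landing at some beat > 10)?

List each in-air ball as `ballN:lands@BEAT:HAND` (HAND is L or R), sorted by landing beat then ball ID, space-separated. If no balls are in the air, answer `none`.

Answer: ball2:lands@11:R ball1:lands@15:R

Derivation:
Beat 1 (R): throw ball1 h=6 -> lands@7:R; in-air after throw: [b1@7:R]
Beat 3 (R): throw ball2 h=2 -> lands@5:R; in-air after throw: [b2@5:R b1@7:R]
Beat 5 (R): throw ball2 h=6 -> lands@11:R; in-air after throw: [b1@7:R b2@11:R]
Beat 7 (R): throw ball1 h=2 -> lands@9:R; in-air after throw: [b1@9:R b2@11:R]
Beat 9 (R): throw ball1 h=6 -> lands@15:R; in-air after throw: [b2@11:R b1@15:R]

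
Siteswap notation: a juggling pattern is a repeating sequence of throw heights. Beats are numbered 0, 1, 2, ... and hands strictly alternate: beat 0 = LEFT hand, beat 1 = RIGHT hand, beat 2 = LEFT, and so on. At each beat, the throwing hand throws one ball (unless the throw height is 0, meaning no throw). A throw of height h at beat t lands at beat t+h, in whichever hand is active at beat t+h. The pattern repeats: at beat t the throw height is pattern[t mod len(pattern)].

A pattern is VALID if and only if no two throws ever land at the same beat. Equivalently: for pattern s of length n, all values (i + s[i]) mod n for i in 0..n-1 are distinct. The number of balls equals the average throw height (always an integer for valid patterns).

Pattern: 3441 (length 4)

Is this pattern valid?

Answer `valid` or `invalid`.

i=0: (i + s[i]) mod n = (0 + 3) mod 4 = 3
i=1: (i + s[i]) mod n = (1 + 4) mod 4 = 1
i=2: (i + s[i]) mod n = (2 + 4) mod 4 = 2
i=3: (i + s[i]) mod n = (3 + 1) mod 4 = 0
Residues: [3, 1, 2, 0], distinct: True

Answer: valid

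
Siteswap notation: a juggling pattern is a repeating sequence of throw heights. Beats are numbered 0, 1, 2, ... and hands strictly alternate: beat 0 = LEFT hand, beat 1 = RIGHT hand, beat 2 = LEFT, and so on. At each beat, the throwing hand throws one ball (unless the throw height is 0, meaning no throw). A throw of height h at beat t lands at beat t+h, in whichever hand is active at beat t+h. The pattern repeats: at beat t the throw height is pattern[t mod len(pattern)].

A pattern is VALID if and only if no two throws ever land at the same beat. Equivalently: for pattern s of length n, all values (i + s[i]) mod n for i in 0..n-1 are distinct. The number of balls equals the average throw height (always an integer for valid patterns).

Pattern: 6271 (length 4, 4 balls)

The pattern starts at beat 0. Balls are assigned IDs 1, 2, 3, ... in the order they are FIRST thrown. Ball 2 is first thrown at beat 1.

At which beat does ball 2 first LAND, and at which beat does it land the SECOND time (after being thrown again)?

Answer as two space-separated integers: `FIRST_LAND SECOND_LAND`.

Beat 0 (L): throw ball1 h=6 -> lands@6:L; in-air after throw: [b1@6:L]
Beat 1 (R): throw ball2 h=2 -> lands@3:R; in-air after throw: [b2@3:R b1@6:L]
Beat 2 (L): throw ball3 h=7 -> lands@9:R; in-air after throw: [b2@3:R b1@6:L b3@9:R]
Beat 3 (R): throw ball2 h=1 -> lands@4:L; in-air after throw: [b2@4:L b1@6:L b3@9:R]
Beat 4 (L): throw ball2 h=6 -> lands@10:L; in-air after throw: [b1@6:L b3@9:R b2@10:L]
Ball 2: thrown@1 h=2 -> first land @3; rethrown@3 h=1 -> second land @4

Answer: 3 4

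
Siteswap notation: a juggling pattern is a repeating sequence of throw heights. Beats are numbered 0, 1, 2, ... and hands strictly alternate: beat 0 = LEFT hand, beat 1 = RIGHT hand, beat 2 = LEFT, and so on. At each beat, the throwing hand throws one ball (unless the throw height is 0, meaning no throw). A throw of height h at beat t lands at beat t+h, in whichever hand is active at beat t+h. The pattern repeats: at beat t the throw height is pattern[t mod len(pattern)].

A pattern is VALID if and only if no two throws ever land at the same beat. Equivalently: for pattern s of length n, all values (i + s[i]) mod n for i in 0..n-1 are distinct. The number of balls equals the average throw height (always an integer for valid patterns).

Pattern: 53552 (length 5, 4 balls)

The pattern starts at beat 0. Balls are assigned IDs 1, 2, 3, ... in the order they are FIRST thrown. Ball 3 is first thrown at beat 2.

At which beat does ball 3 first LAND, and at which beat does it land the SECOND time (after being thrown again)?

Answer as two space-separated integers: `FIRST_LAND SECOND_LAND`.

Answer: 7 12

Derivation:
Beat 0 (L): throw ball1 h=5 -> lands@5:R; in-air after throw: [b1@5:R]
Beat 1 (R): throw ball2 h=3 -> lands@4:L; in-air after throw: [b2@4:L b1@5:R]
Beat 2 (L): throw ball3 h=5 -> lands@7:R; in-air after throw: [b2@4:L b1@5:R b3@7:R]
Beat 3 (R): throw ball4 h=5 -> lands@8:L; in-air after throw: [b2@4:L b1@5:R b3@7:R b4@8:L]
Beat 4 (L): throw ball2 h=2 -> lands@6:L; in-air after throw: [b1@5:R b2@6:L b3@7:R b4@8:L]
Beat 5 (R): throw ball1 h=5 -> lands@10:L; in-air after throw: [b2@6:L b3@7:R b4@8:L b1@10:L]
Beat 6 (L): throw ball2 h=3 -> lands@9:R; in-air after throw: [b3@7:R b4@8:L b2@9:R b1@10:L]
Beat 7 (R): throw ball3 h=5 -> lands@12:L; in-air after throw: [b4@8:L b2@9:R b1@10:L b3@12:L]
Beat 8 (L): throw ball4 h=5 -> lands@13:R; in-air after throw: [b2@9:R b1@10:L b3@12:L b4@13:R]
Beat 9 (R): throw ball2 h=2 -> lands@11:R; in-air after throw: [b1@10:L b2@11:R b3@12:L b4@13:R]
Beat 10 (L): throw ball1 h=5 -> lands@15:R; in-air after throw: [b2@11:R b3@12:L b4@13:R b1@15:R]
Beat 11 (R): throw ball2 h=3 -> lands@14:L; in-air after throw: [b3@12:L b4@13:R b2@14:L b1@15:R]
Beat 12 (L): throw ball3 h=5 -> lands@17:R; in-air after throw: [b4@13:R b2@14:L b1@15:R b3@17:R]
Ball 3: thrown@2 h=5 -> first land @7; rethrown@7 h=5 -> second land @12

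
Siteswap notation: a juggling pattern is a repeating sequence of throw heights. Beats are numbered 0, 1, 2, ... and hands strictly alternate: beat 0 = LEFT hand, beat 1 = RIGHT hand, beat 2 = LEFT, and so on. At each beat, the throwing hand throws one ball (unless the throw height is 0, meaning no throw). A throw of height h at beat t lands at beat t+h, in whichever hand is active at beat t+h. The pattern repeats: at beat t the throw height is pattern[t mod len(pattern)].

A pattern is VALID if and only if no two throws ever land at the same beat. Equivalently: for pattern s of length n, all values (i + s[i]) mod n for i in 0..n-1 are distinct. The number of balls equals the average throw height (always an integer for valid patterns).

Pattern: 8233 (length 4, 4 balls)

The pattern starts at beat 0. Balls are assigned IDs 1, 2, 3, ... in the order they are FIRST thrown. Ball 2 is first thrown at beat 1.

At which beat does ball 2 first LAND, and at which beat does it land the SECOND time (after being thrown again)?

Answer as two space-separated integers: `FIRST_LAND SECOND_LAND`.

Answer: 3 6

Derivation:
Beat 0 (L): throw ball1 h=8 -> lands@8:L; in-air after throw: [b1@8:L]
Beat 1 (R): throw ball2 h=2 -> lands@3:R; in-air after throw: [b2@3:R b1@8:L]
Beat 2 (L): throw ball3 h=3 -> lands@5:R; in-air after throw: [b2@3:R b3@5:R b1@8:L]
Beat 3 (R): throw ball2 h=3 -> lands@6:L; in-air after throw: [b3@5:R b2@6:L b1@8:L]
Beat 4 (L): throw ball4 h=8 -> lands@12:L; in-air after throw: [b3@5:R b2@6:L b1@8:L b4@12:L]
Beat 5 (R): throw ball3 h=2 -> lands@7:R; in-air after throw: [b2@6:L b3@7:R b1@8:L b4@12:L]
Beat 6 (L): throw ball2 h=3 -> lands@9:R; in-air after throw: [b3@7:R b1@8:L b2@9:R b4@12:L]
Ball 2: thrown@1 h=2 -> first land @3; rethrown@3 h=3 -> second land @6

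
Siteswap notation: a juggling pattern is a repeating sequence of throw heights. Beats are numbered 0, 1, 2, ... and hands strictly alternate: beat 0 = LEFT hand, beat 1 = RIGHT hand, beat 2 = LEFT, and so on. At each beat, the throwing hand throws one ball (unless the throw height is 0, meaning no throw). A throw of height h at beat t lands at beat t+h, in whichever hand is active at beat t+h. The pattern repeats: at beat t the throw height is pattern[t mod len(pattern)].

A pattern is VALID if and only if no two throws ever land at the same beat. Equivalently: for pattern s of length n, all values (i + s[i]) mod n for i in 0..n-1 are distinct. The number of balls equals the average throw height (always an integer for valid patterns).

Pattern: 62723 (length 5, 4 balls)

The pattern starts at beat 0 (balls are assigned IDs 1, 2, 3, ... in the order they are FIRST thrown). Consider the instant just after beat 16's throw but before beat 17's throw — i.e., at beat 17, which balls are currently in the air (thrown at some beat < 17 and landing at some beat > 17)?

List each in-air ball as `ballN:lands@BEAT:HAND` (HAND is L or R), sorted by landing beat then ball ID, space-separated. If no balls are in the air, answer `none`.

Beat 0 (L): throw ball1 h=6 -> lands@6:L; in-air after throw: [b1@6:L]
Beat 1 (R): throw ball2 h=2 -> lands@3:R; in-air after throw: [b2@3:R b1@6:L]
Beat 2 (L): throw ball3 h=7 -> lands@9:R; in-air after throw: [b2@3:R b1@6:L b3@9:R]
Beat 3 (R): throw ball2 h=2 -> lands@5:R; in-air after throw: [b2@5:R b1@6:L b3@9:R]
Beat 4 (L): throw ball4 h=3 -> lands@7:R; in-air after throw: [b2@5:R b1@6:L b4@7:R b3@9:R]
Beat 5 (R): throw ball2 h=6 -> lands@11:R; in-air after throw: [b1@6:L b4@7:R b3@9:R b2@11:R]
Beat 6 (L): throw ball1 h=2 -> lands@8:L; in-air after throw: [b4@7:R b1@8:L b3@9:R b2@11:R]
Beat 7 (R): throw ball4 h=7 -> lands@14:L; in-air after throw: [b1@8:L b3@9:R b2@11:R b4@14:L]
Beat 8 (L): throw ball1 h=2 -> lands@10:L; in-air after throw: [b3@9:R b1@10:L b2@11:R b4@14:L]
Beat 9 (R): throw ball3 h=3 -> lands@12:L; in-air after throw: [b1@10:L b2@11:R b3@12:L b4@14:L]
Beat 10 (L): throw ball1 h=6 -> lands@16:L; in-air after throw: [b2@11:R b3@12:L b4@14:L b1@16:L]
Beat 11 (R): throw ball2 h=2 -> lands@13:R; in-air after throw: [b3@12:L b2@13:R b4@14:L b1@16:L]
Beat 12 (L): throw ball3 h=7 -> lands@19:R; in-air after throw: [b2@13:R b4@14:L b1@16:L b3@19:R]
Beat 13 (R): throw ball2 h=2 -> lands@15:R; in-air after throw: [b4@14:L b2@15:R b1@16:L b3@19:R]
Beat 14 (L): throw ball4 h=3 -> lands@17:R; in-air after throw: [b2@15:R b1@16:L b4@17:R b3@19:R]
Beat 15 (R): throw ball2 h=6 -> lands@21:R; in-air after throw: [b1@16:L b4@17:R b3@19:R b2@21:R]
Beat 16 (L): throw ball1 h=2 -> lands@18:L; in-air after throw: [b4@17:R b1@18:L b3@19:R b2@21:R]
Beat 17 (R): throw ball4 h=7 -> lands@24:L; in-air after throw: [b1@18:L b3@19:R b2@21:R b4@24:L]

Answer: ball1:lands@18:L ball3:lands@19:R ball2:lands@21:R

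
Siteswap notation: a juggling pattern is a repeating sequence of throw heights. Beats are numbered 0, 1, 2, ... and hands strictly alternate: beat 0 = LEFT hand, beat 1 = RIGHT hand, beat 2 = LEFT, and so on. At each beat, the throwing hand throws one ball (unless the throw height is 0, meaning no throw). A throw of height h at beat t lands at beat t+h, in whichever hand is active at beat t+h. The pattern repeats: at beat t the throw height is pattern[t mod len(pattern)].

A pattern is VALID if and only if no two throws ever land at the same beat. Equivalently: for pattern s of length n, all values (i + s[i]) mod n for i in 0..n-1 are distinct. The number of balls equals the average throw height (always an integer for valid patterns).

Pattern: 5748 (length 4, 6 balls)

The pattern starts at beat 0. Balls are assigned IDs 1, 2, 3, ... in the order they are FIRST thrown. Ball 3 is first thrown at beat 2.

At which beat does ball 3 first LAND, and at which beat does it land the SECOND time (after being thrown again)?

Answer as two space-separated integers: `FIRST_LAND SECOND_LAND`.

Beat 0 (L): throw ball1 h=5 -> lands@5:R; in-air after throw: [b1@5:R]
Beat 1 (R): throw ball2 h=7 -> lands@8:L; in-air after throw: [b1@5:R b2@8:L]
Beat 2 (L): throw ball3 h=4 -> lands@6:L; in-air after throw: [b1@5:R b3@6:L b2@8:L]
Beat 3 (R): throw ball4 h=8 -> lands@11:R; in-air after throw: [b1@5:R b3@6:L b2@8:L b4@11:R]
Beat 4 (L): throw ball5 h=5 -> lands@9:R; in-air after throw: [b1@5:R b3@6:L b2@8:L b5@9:R b4@11:R]
Beat 5 (R): throw ball1 h=7 -> lands@12:L; in-air after throw: [b3@6:L b2@8:L b5@9:R b4@11:R b1@12:L]
Beat 6 (L): throw ball3 h=4 -> lands@10:L; in-air after throw: [b2@8:L b5@9:R b3@10:L b4@11:R b1@12:L]
Beat 7 (R): throw ball6 h=8 -> lands@15:R; in-air after throw: [b2@8:L b5@9:R b3@10:L b4@11:R b1@12:L b6@15:R]
Beat 8 (L): throw ball2 h=5 -> lands@13:R; in-air after throw: [b5@9:R b3@10:L b4@11:R b1@12:L b2@13:R b6@15:R]
Beat 9 (R): throw ball5 h=7 -> lands@16:L; in-air after throw: [b3@10:L b4@11:R b1@12:L b2@13:R b6@15:R b5@16:L]
Beat 10 (L): throw ball3 h=4 -> lands@14:L; in-air after throw: [b4@11:R b1@12:L b2@13:R b3@14:L b6@15:R b5@16:L]
Ball 3: thrown@2 h=4 -> first land @6; rethrown@6 h=4 -> second land @10

Answer: 6 10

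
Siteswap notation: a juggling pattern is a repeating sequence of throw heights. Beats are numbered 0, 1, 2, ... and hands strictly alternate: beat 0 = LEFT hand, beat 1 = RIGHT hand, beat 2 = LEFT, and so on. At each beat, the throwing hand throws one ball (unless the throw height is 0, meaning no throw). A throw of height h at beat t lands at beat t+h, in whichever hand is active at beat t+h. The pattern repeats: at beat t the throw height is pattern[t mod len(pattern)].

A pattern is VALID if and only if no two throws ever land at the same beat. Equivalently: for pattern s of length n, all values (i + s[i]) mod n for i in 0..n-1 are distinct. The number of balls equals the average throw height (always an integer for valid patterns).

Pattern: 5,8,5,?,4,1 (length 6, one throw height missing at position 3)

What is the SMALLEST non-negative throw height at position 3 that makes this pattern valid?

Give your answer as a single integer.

i=0: (0 + 5) mod 6 = 5
i=1: (1 + 8) mod 6 = 3
i=2: (2 + 5) mod 6 = 1
i=3: s[i]=? (unknown)
i=4: (4 + 4) mod 6 = 2
i=5: (5 + 1) mod 6 = 0
Known residues: [0, 1, 2, 3, 5]; need a permutation of 0..5, so missing residue r = 4
Need (3 + s) mod 6 = 4; smallest s = (4 - 3) mod 6 = 1

Answer: 1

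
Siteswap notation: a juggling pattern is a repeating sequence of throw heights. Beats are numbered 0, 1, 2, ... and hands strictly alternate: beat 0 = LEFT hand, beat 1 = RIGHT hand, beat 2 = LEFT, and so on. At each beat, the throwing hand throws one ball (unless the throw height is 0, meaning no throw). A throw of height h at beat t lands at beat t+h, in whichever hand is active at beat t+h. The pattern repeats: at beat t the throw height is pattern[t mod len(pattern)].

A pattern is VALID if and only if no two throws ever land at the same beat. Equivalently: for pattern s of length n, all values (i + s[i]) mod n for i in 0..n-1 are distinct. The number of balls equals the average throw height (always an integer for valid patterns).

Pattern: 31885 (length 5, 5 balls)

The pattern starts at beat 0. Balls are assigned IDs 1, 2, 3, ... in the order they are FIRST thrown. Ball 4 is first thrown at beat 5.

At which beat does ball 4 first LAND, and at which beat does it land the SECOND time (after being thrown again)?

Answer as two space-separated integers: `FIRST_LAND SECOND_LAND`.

Answer: 8 16

Derivation:
Beat 0 (L): throw ball1 h=3 -> lands@3:R; in-air after throw: [b1@3:R]
Beat 1 (R): throw ball2 h=1 -> lands@2:L; in-air after throw: [b2@2:L b1@3:R]
Beat 2 (L): throw ball2 h=8 -> lands@10:L; in-air after throw: [b1@3:R b2@10:L]
Beat 3 (R): throw ball1 h=8 -> lands@11:R; in-air after throw: [b2@10:L b1@11:R]
Beat 4 (L): throw ball3 h=5 -> lands@9:R; in-air after throw: [b3@9:R b2@10:L b1@11:R]
Beat 5 (R): throw ball4 h=3 -> lands@8:L; in-air after throw: [b4@8:L b3@9:R b2@10:L b1@11:R]
Beat 6 (L): throw ball5 h=1 -> lands@7:R; in-air after throw: [b5@7:R b4@8:L b3@9:R b2@10:L b1@11:R]
Beat 7 (R): throw ball5 h=8 -> lands@15:R; in-air after throw: [b4@8:L b3@9:R b2@10:L b1@11:R b5@15:R]
Beat 8 (L): throw ball4 h=8 -> lands@16:L; in-air after throw: [b3@9:R b2@10:L b1@11:R b5@15:R b4@16:L]
Beat 9 (R): throw ball3 h=5 -> lands@14:L; in-air after throw: [b2@10:L b1@11:R b3@14:L b5@15:R b4@16:L]
Beat 10 (L): throw ball2 h=3 -> lands@13:R; in-air after throw: [b1@11:R b2@13:R b3@14:L b5@15:R b4@16:L]
Beat 11 (R): throw ball1 h=1 -> lands@12:L; in-air after throw: [b1@12:L b2@13:R b3@14:L b5@15:R b4@16:L]
Beat 12 (L): throw ball1 h=8 -> lands@20:L; in-air after throw: [b2@13:R b3@14:L b5@15:R b4@16:L b1@20:L]
Beat 13 (R): throw ball2 h=8 -> lands@21:R; in-air after throw: [b3@14:L b5@15:R b4@16:L b1@20:L b2@21:R]
Beat 14 (L): throw ball3 h=5 -> lands@19:R; in-air after throw: [b5@15:R b4@16:L b3@19:R b1@20:L b2@21:R]
Beat 15 (R): throw ball5 h=3 -> lands@18:L; in-air after throw: [b4@16:L b5@18:L b3@19:R b1@20:L b2@21:R]
Beat 16 (L): throw ball4 h=1 -> lands@17:R; in-air after throw: [b4@17:R b5@18:L b3@19:R b1@20:L b2@21:R]
Ball 4: thrown@5 h=3 -> first land @8; rethrown@8 h=8 -> second land @16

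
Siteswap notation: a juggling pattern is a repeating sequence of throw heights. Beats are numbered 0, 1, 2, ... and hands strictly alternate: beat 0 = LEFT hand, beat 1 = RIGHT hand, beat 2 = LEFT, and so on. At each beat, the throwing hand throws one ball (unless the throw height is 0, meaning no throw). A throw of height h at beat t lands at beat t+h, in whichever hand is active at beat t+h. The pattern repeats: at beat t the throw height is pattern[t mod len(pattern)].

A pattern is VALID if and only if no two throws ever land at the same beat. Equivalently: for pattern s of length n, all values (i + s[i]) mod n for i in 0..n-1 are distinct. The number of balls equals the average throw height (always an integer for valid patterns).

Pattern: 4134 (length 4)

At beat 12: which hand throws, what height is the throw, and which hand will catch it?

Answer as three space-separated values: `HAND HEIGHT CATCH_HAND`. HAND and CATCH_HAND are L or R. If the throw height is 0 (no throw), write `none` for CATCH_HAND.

Answer: L 4 L

Derivation:
Beat 12: 12 mod 2 = 0, so hand = L
Throw height = pattern[12 mod 4] = pattern[0] = 4
Lands at beat 12+4=16, 16 mod 2 = 0, so catch hand = L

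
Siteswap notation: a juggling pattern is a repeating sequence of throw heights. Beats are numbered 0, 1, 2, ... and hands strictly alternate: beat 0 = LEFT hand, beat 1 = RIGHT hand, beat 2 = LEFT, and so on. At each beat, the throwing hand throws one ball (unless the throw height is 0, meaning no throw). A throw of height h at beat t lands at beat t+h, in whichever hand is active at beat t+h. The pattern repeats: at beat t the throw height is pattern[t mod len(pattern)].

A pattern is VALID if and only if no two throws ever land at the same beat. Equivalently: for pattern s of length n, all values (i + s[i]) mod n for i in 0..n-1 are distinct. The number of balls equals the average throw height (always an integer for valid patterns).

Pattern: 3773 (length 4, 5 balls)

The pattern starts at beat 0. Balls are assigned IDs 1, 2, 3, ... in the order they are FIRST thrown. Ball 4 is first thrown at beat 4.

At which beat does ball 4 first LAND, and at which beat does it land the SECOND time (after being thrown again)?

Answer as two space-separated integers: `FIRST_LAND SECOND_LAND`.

Answer: 7 10

Derivation:
Beat 0 (L): throw ball1 h=3 -> lands@3:R; in-air after throw: [b1@3:R]
Beat 1 (R): throw ball2 h=7 -> lands@8:L; in-air after throw: [b1@3:R b2@8:L]
Beat 2 (L): throw ball3 h=7 -> lands@9:R; in-air after throw: [b1@3:R b2@8:L b3@9:R]
Beat 3 (R): throw ball1 h=3 -> lands@6:L; in-air after throw: [b1@6:L b2@8:L b3@9:R]
Beat 4 (L): throw ball4 h=3 -> lands@7:R; in-air after throw: [b1@6:L b4@7:R b2@8:L b3@9:R]
Beat 5 (R): throw ball5 h=7 -> lands@12:L; in-air after throw: [b1@6:L b4@7:R b2@8:L b3@9:R b5@12:L]
Beat 6 (L): throw ball1 h=7 -> lands@13:R; in-air after throw: [b4@7:R b2@8:L b3@9:R b5@12:L b1@13:R]
Beat 7 (R): throw ball4 h=3 -> lands@10:L; in-air after throw: [b2@8:L b3@9:R b4@10:L b5@12:L b1@13:R]
Beat 8 (L): throw ball2 h=3 -> lands@11:R; in-air after throw: [b3@9:R b4@10:L b2@11:R b5@12:L b1@13:R]
Beat 9 (R): throw ball3 h=7 -> lands@16:L; in-air after throw: [b4@10:L b2@11:R b5@12:L b1@13:R b3@16:L]
Beat 10 (L): throw ball4 h=7 -> lands@17:R; in-air after throw: [b2@11:R b5@12:L b1@13:R b3@16:L b4@17:R]
Ball 4: thrown@4 h=3 -> first land @7; rethrown@7 h=3 -> second land @10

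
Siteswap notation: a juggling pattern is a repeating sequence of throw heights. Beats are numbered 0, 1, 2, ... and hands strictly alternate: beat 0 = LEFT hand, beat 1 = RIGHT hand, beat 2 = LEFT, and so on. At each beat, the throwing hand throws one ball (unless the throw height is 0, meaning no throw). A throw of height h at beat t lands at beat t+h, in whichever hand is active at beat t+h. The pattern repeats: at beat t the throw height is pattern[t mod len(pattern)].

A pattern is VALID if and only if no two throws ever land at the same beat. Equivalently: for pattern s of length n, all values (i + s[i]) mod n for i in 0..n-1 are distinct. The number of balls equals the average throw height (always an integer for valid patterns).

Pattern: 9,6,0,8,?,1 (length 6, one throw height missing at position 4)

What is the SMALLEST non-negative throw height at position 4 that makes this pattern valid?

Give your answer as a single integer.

i=0: (0 + 9) mod 6 = 3
i=1: (1 + 6) mod 6 = 1
i=2: (2 + 0) mod 6 = 2
i=3: (3 + 8) mod 6 = 5
i=4: s[i]=? (unknown)
i=5: (5 + 1) mod 6 = 0
Known residues: [0, 1, 2, 3, 5]; need a permutation of 0..5, so missing residue r = 4
Need (4 + s) mod 6 = 4; smallest s = (4 - 4) mod 6 = 0

Answer: 0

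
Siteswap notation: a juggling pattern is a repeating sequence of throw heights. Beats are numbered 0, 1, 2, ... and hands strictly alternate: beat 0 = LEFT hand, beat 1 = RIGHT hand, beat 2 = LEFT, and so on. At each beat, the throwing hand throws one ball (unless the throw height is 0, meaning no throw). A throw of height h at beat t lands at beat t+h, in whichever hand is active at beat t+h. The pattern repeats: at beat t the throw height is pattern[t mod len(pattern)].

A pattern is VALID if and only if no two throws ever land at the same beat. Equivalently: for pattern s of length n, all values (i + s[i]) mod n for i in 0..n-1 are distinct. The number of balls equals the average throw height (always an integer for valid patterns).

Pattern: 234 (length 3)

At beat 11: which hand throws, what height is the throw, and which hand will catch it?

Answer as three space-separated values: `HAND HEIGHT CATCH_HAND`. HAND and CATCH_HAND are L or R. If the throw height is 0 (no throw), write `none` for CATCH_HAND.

Beat 11: 11 mod 2 = 1, so hand = R
Throw height = pattern[11 mod 3] = pattern[2] = 4
Lands at beat 11+4=15, 15 mod 2 = 1, so catch hand = R

Answer: R 4 R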